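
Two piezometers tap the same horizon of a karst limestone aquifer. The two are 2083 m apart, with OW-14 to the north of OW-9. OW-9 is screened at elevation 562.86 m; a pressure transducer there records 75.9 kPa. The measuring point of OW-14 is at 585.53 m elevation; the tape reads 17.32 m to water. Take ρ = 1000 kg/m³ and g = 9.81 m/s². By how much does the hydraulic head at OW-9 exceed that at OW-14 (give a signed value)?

Δh ≈ 2.39 m

Pressure head at OW-9: ψ = P/(ρg) = 75.9×1000 / (1000 × 9.81) = 7.74 m.
Total head at OW-9: h = z + ψ = 562.86 + 7.74 = 570.60 m.
Total head at OW-14: h = 585.53 − 17.32 = 568.21 m.
Head difference: h(OW-9) − h(OW-14) = 570.60 − 568.21 = 2.39 m.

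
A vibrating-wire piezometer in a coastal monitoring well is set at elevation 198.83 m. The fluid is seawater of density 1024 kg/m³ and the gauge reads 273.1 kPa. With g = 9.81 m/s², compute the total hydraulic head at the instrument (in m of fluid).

ψ = P/(ρg) = 273.1×1000 / (1024 × 9.81) = 27.19 m.
h = z + ψ = 198.83 + 27.19 = 226.02 m.

h ≈ 226.02 m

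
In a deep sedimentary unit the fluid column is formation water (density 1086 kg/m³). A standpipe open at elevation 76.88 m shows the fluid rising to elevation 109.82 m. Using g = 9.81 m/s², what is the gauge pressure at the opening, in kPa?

Pressure head ψ = h − z = 109.82 − 76.88 = 32.94 m.
P = ρgψ = 1086 × 9.81 × 32.94 = 350932 Pa ≈ 351 kPa.

P ≈ 351 kPa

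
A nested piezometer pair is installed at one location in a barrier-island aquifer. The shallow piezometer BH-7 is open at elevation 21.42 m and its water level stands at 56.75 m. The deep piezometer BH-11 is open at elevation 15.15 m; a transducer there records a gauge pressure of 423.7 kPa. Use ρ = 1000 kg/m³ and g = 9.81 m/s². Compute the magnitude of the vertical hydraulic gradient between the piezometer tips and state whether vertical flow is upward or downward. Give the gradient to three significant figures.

Total head at BH-7: h = 56.75 m (water level in the standpipe).
Pressure head at BH-11: ψ = P/(ρg) = 423.7×1000 / (1000 × 9.81) = 43.19 m.
Total head at BH-11: h = z + ψ = 15.15 + 43.19 = 58.34 m.
Δh = h(BH-7) − h(BH-11) = 56.75 − 58.34 = -1.59 m.
Vertical separation Δz = 21.42 − 15.15 = 6.27 m.
|i_v| = |Δh| / Δz = 1.59 / 6.27 = 0.254.
Head is higher in the deep piezometer, so vertical flow is upward (discharge condition).

|i_v| ≈ 0.254; vertical flow is upward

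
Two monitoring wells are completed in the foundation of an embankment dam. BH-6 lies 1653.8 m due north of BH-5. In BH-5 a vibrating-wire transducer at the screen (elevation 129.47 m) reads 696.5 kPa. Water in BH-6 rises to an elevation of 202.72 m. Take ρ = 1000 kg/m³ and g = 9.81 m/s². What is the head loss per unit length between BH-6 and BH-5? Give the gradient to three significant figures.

i ≈ 0.00136 m/m

Pressure head at BH-5: ψ = P/(ρg) = 696.5×1000 / (1000 × 9.81) = 71.00 m.
Total head at BH-5: h = z + ψ = 129.47 + 71.00 = 200.47 m.
Total head at BH-6: h = 202.72 m (water level in the piezometer is the total head).
Head difference: h(BH-5) − h(BH-6) = 200.47 − 202.72 = -2.25 m.
Hydraulic gradient: i = |Δh| / L = 2.25 / 1653.8 = 0.00136.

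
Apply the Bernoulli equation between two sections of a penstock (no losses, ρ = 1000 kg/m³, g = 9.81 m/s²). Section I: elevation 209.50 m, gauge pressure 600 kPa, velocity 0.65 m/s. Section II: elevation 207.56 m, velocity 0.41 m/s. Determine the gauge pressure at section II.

Pressure head at I: ψ₁ = P₁/(ρg) = 600×1000 / (1000 × 9.81) = 61.16 m.
Velocity heads: v₁²/2g = 0.65²/19.62 = 0.022 m; v₂²/2g = 0.41²/19.62 = 0.009 m.
Total head H = z₁ + ψ₁ + v₁²/2g = 209.50 + 61.16 + 0.022 = 270.68 m.
ψ₂ = H − z₂ − v₂²/2g = 270.68 − 207.56 − 0.009 = 63.11 m.
P₂ = ρgψ₂ = 1000 × 9.81 × 63.11 ≈ 619 kPa.

P₂ ≈ 619 kPa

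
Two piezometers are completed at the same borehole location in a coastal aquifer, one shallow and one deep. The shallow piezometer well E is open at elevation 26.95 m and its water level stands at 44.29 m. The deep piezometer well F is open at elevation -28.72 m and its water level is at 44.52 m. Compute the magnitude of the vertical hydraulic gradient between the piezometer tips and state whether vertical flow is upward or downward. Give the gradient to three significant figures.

|i_v| ≈ 0.00413; vertical flow is upward

Total head at well E: h = 44.29 m (water level in the standpipe).
Total head at well F: h = 44.52 m.
Δh = h(well E) − h(well F) = 44.29 − 44.52 = -0.23 m.
Vertical separation Δz = 26.95 − (-28.72) = 55.67 m.
|i_v| = |Δh| / Δz = 0.23 / 55.67 = 0.00413.
Head is higher in the deep piezometer, so vertical flow is upward (discharge condition).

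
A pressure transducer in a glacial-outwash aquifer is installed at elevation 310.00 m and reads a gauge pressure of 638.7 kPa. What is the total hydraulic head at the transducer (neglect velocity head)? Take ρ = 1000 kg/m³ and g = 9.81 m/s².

ψ = P/(ρg) = 638.7×1000 / (1000 × 9.81) = 65.11 m.
h = z + ψ = 310.00 + 65.11 = 375.11 m.

h ≈ 375.11 m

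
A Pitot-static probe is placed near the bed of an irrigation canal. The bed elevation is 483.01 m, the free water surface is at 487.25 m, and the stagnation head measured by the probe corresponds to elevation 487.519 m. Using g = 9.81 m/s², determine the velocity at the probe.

Near the bed, under hydrostatic conditions, the piezometric head (z + ψ) equals the free-surface elevation, 487.25 m.
Velocity head = total − piezometric = 487.519 − 487.25 = 0.269 m.
v = √(2g·h_v) = √(2 × 9.81 × 0.269) = 2.30 m/s.

v ≈ 2.30 m/s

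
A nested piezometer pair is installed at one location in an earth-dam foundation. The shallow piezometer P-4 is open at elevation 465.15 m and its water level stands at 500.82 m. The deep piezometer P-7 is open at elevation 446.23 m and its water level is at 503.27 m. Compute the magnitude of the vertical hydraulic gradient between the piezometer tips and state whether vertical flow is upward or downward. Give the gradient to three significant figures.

Total head at P-4: h = 500.82 m (water level in the standpipe).
Total head at P-7: h = 503.27 m.
Δh = h(P-4) − h(P-7) = 500.82 − 503.27 = -2.45 m.
Vertical separation Δz = 465.15 − 446.23 = 18.92 m.
|i_v| = |Δh| / Δz = 2.45 / 18.92 = 0.129.
Head is higher in the deep piezometer, so vertical flow is upward (discharge condition).

|i_v| ≈ 0.129; vertical flow is upward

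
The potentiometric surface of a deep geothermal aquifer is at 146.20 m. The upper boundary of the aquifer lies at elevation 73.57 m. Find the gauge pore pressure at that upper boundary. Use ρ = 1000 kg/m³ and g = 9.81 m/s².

Pressure head at the aquifer top: ψ = h − z = 146.20 − 73.57 = 72.63 m.
P = ρgψ = 1000 × 9.81 × 72.63 = 712500 Pa ≈ 713 kPa.

P ≈ 713 kPa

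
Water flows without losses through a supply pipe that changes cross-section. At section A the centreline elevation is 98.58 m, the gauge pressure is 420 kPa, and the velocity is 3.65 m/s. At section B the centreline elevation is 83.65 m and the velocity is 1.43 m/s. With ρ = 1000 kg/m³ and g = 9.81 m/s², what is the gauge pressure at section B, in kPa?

Pressure head at A: ψ₁ = P₁/(ρg) = 420×1000 / (1000 × 9.81) = 42.81 m.
Velocity heads: v₁²/2g = 3.65²/19.62 = 0.679 m; v₂²/2g = 1.43²/19.62 = 0.104 m.
Total head H = z₁ + ψ₁ + v₁²/2g = 98.58 + 42.81 + 0.679 = 142.07 m.
ψ₂ = H − z₂ − v₂²/2g = 142.07 − 83.65 − 0.104 = 58.32 m.
P₂ = ρgψ₂ = 1000 × 9.81 × 58.32 ≈ 572 kPa.

P₂ ≈ 572 kPa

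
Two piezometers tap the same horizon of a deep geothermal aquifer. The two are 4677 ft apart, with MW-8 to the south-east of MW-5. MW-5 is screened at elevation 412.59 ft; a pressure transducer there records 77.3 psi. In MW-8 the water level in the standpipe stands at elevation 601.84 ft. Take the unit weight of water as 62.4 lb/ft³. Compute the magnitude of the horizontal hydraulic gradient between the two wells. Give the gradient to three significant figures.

Pressure head at MW-5: ψ = 144·P/γ = 144 × 77.3 / 62.4 = 178.38 ft.
Total head at MW-5: h = z + ψ = 412.59 + 178.38 = 590.97 ft.
Total head at MW-8: h = 601.84 ft (water level in the piezometer is the total head).
Head difference: h(MW-5) − h(MW-8) = 590.97 − 601.84 = -10.87 ft.
Hydraulic gradient: i = |Δh| / L = 10.87 / 4677 = 0.00232.

i ≈ 0.00232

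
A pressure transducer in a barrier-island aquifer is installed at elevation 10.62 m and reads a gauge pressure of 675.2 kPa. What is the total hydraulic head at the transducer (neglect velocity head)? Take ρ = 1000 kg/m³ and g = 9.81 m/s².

ψ = P/(ρg) = 675.2×1000 / (1000 × 9.81) = 68.83 m.
h = z + ψ = 10.62 + 68.83 = 79.45 m.

h ≈ 79.45 m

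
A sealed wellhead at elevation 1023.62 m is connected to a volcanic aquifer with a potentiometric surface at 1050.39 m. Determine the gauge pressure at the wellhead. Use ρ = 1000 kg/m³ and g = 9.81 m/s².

Head above the cap: Δh = 1050.39 − 1023.62 = 26.77 m.
P = ρgΔh = 1000 × 9.81 × 26.77 = 262614 Pa ≈ 263 kPa.

P ≈ 263 kPa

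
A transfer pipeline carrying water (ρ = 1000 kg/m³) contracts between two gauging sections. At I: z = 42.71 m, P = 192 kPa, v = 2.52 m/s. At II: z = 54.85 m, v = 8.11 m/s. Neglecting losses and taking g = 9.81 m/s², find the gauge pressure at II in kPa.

Pressure head at I: ψ₁ = P₁/(ρg) = 192×1000 / (1000 × 9.81) = 19.57 m.
Velocity heads: v₁²/2g = 2.52²/19.62 = 0.324 m; v₂²/2g = 8.11²/19.62 = 3.352 m.
Total head H = z₁ + ψ₁ + v₁²/2g = 42.71 + 19.57 + 0.324 = 62.60 m.
ψ₂ = H − z₂ − v₂²/2g = 62.60 − 54.85 − 3.352 = 4.40 m.
P₂ = ρgψ₂ = 1000 × 9.81 × 4.40 ≈ 43.2 kPa.

P₂ ≈ 43.2 kPa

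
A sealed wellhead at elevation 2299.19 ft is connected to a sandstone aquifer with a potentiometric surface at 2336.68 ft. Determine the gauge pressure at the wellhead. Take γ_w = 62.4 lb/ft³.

P ≈ 16.2 psi

Head above the cap: Δh = 2336.68 − 2299.19 = 37.49 ft.
P = γΔh/144 = 62.4 × 37.49 / 144 = 16.2 psi.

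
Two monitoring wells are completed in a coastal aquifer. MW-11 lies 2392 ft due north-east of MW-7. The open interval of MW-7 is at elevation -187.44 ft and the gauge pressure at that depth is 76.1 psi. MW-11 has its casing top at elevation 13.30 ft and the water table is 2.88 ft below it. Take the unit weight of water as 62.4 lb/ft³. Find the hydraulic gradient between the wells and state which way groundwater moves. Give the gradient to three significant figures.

i ≈ 0.00930; groundwater flows toward the south-west

Pressure head at MW-7: ψ = 144·P/γ = 144 × 76.1 / 62.4 = 175.62 ft.
Total head at MW-7: h = z + ψ = -187.44 + 175.62 = -11.82 ft.
Total head at MW-11: h = 13.30 − 2.88 = 10.42 ft.
Head difference: h(MW-7) − h(MW-11) = -11.82 − 10.42 = -22.24 ft.
Hydraulic gradient: i = |Δh| / L = 22.24 / 2392 = 0.00930.
Flow is from higher to lower head: from MW-11 toward MW-7, i.e. toward the south-west.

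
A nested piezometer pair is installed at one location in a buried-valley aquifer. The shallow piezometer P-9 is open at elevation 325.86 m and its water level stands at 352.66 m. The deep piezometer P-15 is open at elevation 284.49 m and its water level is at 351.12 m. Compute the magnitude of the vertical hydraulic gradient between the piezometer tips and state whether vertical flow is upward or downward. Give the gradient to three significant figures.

|i_v| ≈ 0.0372; vertical flow is downward

Total head at P-9: h = 352.66 m (water level in the standpipe).
Total head at P-15: h = 351.12 m.
Δh = h(P-9) − h(P-15) = 352.66 − 351.12 = 1.54 m.
Vertical separation Δz = 325.86 − 284.49 = 41.37 m.
|i_v| = |Δh| / Δz = 1.54 / 41.37 = 0.0372.
Head is higher in the shallow piezometer, so vertical flow is downward (recharge condition).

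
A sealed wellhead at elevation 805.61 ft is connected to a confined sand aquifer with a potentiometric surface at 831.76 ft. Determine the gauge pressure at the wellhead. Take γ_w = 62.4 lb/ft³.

Head above the cap: Δh = 831.76 − 805.61 = 26.15 ft.
P = γΔh/144 = 62.4 × 26.15 / 144 = 11.3 psi.

P ≈ 11.3 psi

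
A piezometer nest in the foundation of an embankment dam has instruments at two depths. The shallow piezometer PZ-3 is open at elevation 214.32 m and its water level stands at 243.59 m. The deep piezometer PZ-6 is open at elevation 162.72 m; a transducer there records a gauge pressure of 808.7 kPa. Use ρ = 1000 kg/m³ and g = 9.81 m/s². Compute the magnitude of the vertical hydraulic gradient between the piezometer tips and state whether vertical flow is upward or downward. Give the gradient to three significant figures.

|i_v| ≈ 0.0304; vertical flow is upward

Total head at PZ-3: h = 243.59 m (water level in the standpipe).
Pressure head at PZ-6: ψ = P/(ρg) = 808.7×1000 / (1000 × 9.81) = 82.44 m.
Total head at PZ-6: h = z + ψ = 162.72 + 82.44 = 245.16 m.
Δh = h(PZ-3) − h(PZ-6) = 243.59 − 245.16 = -1.57 m.
Vertical separation Δz = 214.32 − 162.72 = 51.60 m.
|i_v| = |Δh| / Δz = 1.57 / 51.60 = 0.0304.
Head is higher in the deep piezometer, so vertical flow is upward (discharge condition).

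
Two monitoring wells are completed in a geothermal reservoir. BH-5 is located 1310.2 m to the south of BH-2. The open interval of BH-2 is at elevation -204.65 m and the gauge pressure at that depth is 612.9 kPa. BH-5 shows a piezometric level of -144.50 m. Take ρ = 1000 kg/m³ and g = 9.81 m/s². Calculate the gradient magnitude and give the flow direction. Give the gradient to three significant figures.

i ≈ 0.00178; groundwater flows toward the south

Pressure head at BH-2: ψ = P/(ρg) = 612.9×1000 / (1000 × 9.81) = 62.48 m.
Total head at BH-2: h = z + ψ = -204.65 + 62.48 = -142.17 m.
Total head at BH-5: h = -144.50 m (water level in the piezometer is the total head).
Head difference: h(BH-2) − h(BH-5) = -142.17 − (-144.50) = 2.33 m.
Hydraulic gradient: i = |Δh| / L = 2.33 / 1310.2 = 0.00178.
Flow is from higher to lower head: from BH-2 toward BH-5, i.e. toward the south.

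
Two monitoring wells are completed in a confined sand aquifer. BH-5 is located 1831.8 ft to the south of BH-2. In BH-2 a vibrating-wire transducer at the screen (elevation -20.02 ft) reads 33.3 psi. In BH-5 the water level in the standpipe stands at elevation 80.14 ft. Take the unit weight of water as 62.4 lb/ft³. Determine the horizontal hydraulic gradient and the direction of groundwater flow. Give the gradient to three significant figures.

Pressure head at BH-2: ψ = 144·P/γ = 144 × 33.3 / 62.4 = 76.85 ft.
Total head at BH-2: h = z + ψ = -20.02 + 76.85 = 56.83 ft.
Total head at BH-5: h = 80.14 ft (water level in the piezometer is the total head).
Head difference: h(BH-2) − h(BH-5) = 56.83 − 80.14 = -23.31 ft.
Hydraulic gradient: i = |Δh| / L = 23.31 / 1831.8 = 0.0127.
Flow is from higher to lower head: from BH-5 toward BH-2, i.e. toward the north.

i ≈ 0.0127; groundwater flows toward the north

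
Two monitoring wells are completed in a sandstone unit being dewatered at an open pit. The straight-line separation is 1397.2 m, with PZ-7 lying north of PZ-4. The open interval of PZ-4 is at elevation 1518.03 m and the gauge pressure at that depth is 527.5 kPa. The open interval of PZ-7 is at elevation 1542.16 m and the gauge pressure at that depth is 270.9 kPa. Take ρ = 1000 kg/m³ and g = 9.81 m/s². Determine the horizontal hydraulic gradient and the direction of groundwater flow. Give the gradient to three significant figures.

Pressure head at PZ-4: ψ = P/(ρg) = 527.5×1000 / (1000 × 9.81) = 53.77 m.
Total head at PZ-4: h = z + ψ = 1518.03 + 53.77 = 1571.80 m.
Pressure head at PZ-7: ψ = P/(ρg) = 270.9×1000 / (1000 × 9.81) = 27.61 m.
Total head at PZ-7: h = z + ψ = 1542.16 + 27.61 = 1569.77 m.
Head difference: h(PZ-4) − h(PZ-7) = 1571.80 − 1569.77 = 2.03 m.
Hydraulic gradient: i = |Δh| / L = 2.03 / 1397.2 = 0.00145.
Flow is from higher to lower head: from PZ-4 toward PZ-7, i.e. toward the north.

i ≈ 0.00145; groundwater flows toward the north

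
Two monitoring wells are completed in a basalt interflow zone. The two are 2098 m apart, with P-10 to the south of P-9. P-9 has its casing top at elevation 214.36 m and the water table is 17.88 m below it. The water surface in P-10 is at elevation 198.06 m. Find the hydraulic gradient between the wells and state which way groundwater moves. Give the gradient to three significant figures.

Total head at P-9: h = 214.36 − 17.88 = 196.48 m.
Total head at P-10: h = 198.06 m (water level in the piezometer is the total head).
Head difference: h(P-9) − h(P-10) = 196.48 − 198.06 = -1.58 m.
Hydraulic gradient: i = |Δh| / L = 1.58 / 2098 = 0.000753.
Flow is from higher to lower head: from P-10 toward P-9, i.e. toward the north.

i ≈ 0.000753; groundwater flows toward the north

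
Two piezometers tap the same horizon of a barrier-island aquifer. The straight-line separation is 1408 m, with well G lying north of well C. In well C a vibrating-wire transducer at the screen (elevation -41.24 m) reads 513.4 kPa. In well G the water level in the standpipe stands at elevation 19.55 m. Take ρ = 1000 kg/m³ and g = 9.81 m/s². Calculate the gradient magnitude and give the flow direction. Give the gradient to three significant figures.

i ≈ 0.00601; groundwater flows toward the south

Pressure head at well C: ψ = P/(ρg) = 513.4×1000 / (1000 × 9.81) = 52.33 m.
Total head at well C: h = z + ψ = -41.24 + 52.33 = 11.09 m.
Total head at well G: h = 19.55 m (water level in the piezometer is the total head).
Head difference: h(well C) − h(well G) = 11.09 − 19.55 = -8.46 m.
Hydraulic gradient: i = |Δh| / L = 8.46 / 1408 = 0.00601.
Flow is from higher to lower head: from well G toward well C, i.e. toward the south.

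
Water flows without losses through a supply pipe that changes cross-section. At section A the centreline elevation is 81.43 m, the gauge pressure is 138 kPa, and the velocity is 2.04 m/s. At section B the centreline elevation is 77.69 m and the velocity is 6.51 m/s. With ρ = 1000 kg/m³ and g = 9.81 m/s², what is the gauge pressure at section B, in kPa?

P₂ ≈ 156 kPa

Pressure head at A: ψ₁ = P₁/(ρg) = 138×1000 / (1000 × 9.81) = 14.07 m.
Velocity heads: v₁²/2g = 2.04²/19.62 = 0.212 m; v₂²/2g = 6.51²/19.62 = 2.160 m.
Total head H = z₁ + ψ₁ + v₁²/2g = 81.43 + 14.07 + 0.212 = 95.71 m.
ψ₂ = H − z₂ − v₂²/2g = 95.71 − 77.69 − 2.160 = 15.86 m.
P₂ = ρgψ₂ = 1000 × 9.81 × 15.86 ≈ 156 kPa.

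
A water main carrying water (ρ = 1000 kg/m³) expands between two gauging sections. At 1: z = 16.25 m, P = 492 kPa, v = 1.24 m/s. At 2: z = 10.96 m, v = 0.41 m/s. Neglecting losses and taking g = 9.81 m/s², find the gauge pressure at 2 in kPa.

Pressure head at 1: ψ₁ = P₁/(ρg) = 492×1000 / (1000 × 9.81) = 50.15 m.
Velocity heads: v₁²/2g = 1.24²/19.62 = 0.078 m; v₂²/2g = 0.41²/19.62 = 0.009 m.
Total head H = z₁ + ψ₁ + v₁²/2g = 16.25 + 50.15 + 0.078 = 66.48 m.
ψ₂ = H − z₂ − v₂²/2g = 66.48 − 10.96 − 0.009 = 55.51 m.
P₂ = ρgψ₂ = 1000 × 9.81 × 55.51 ≈ 545 kPa.

P₂ ≈ 545 kPa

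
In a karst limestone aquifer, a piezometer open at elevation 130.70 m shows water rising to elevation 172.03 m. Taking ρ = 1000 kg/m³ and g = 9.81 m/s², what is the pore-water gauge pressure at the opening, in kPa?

P ≈ 405 kPa

Pressure head ψ = h − z = 172.03 − 130.70 = 41.33 m.
P = ρgψ = 1000 × 9.81 × 41.33 = 405447 Pa ≈ 405 kPa.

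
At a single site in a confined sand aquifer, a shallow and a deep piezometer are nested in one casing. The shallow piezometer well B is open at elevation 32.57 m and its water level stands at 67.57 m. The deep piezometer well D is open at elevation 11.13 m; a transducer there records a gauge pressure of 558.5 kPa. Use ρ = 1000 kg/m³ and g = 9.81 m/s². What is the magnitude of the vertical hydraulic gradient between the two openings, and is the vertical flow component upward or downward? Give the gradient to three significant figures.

|i_v| ≈ 0.0229; vertical flow is upward

Total head at well B: h = 67.57 m (water level in the standpipe).
Pressure head at well D: ψ = P/(ρg) = 558.5×1000 / (1000 × 9.81) = 56.93 m.
Total head at well D: h = z + ψ = 11.13 + 56.93 = 68.06 m.
Δh = h(well B) − h(well D) = 67.57 − 68.06 = -0.49 m.
Vertical separation Δz = 32.57 − 11.13 = 21.44 m.
|i_v| = |Δh| / Δz = 0.49 / 21.44 = 0.0229.
Head is higher in the deep piezometer, so vertical flow is upward (discharge condition).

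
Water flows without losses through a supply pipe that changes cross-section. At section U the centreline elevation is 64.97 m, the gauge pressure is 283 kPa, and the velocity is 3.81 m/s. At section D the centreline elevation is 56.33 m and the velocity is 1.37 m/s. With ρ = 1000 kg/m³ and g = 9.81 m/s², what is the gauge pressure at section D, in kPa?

P₂ ≈ 374 kPa

Pressure head at U: ψ₁ = P₁/(ρg) = 283×1000 / (1000 × 9.81) = 28.85 m.
Velocity heads: v₁²/2g = 3.81²/19.62 = 0.740 m; v₂²/2g = 1.37²/19.62 = 0.096 m.
Total head H = z₁ + ψ₁ + v₁²/2g = 64.97 + 28.85 + 0.740 = 94.56 m.
ψ₂ = H − z₂ − v₂²/2g = 94.56 − 56.33 − 0.096 = 38.13 m.
P₂ = ρgψ₂ = 1000 × 9.81 × 38.13 ≈ 374 kPa.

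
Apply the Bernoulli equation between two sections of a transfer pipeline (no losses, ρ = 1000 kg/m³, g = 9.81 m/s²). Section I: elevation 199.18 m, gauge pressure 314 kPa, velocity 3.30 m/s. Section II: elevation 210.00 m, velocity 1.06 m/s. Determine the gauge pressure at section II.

Pressure head at I: ψ₁ = P₁/(ρg) = 314×1000 / (1000 × 9.81) = 32.01 m.
Velocity heads: v₁²/2g = 3.30²/19.62 = 0.555 m; v₂²/2g = 1.06²/19.62 = 0.057 m.
Total head H = z₁ + ψ₁ + v₁²/2g = 199.18 + 32.01 + 0.555 = 231.75 m.
ψ₂ = H − z₂ − v₂²/2g = 231.75 − 210.00 − 0.057 = 21.69 m.
P₂ = ρgψ₂ = 1000 × 9.81 × 21.69 ≈ 213 kPa.

P₂ ≈ 213 kPa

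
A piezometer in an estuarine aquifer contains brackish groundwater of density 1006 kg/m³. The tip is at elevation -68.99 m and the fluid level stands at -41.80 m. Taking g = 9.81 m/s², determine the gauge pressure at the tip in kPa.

Pressure head ψ = h − z = -41.80 − (-68.99) = 27.19 m.
P = ρgψ = 1006 × 9.81 × 27.19 = 268334 Pa ≈ 268 kPa.

P ≈ 268 kPa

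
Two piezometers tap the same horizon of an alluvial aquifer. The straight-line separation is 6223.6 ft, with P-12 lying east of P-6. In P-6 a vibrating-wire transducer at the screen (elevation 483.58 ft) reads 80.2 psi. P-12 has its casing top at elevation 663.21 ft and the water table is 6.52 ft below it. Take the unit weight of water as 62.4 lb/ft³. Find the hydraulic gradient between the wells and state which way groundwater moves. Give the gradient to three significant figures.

Pressure head at P-6: ψ = 144·P/γ = 144 × 80.2 / 62.4 = 185.08 ft.
Total head at P-6: h = z + ψ = 483.58 + 185.08 = 668.66 ft.
Total head at P-12: h = 663.21 − 6.52 = 656.69 ft.
Head difference: h(P-6) − h(P-12) = 668.66 − 656.69 = 11.97 ft.
Hydraulic gradient: i = |Δh| / L = 11.97 / 6223.6 = 0.00192.
Flow is from higher to lower head: from P-6 toward P-12, i.e. toward the east.

i ≈ 0.00192; groundwater flows toward the east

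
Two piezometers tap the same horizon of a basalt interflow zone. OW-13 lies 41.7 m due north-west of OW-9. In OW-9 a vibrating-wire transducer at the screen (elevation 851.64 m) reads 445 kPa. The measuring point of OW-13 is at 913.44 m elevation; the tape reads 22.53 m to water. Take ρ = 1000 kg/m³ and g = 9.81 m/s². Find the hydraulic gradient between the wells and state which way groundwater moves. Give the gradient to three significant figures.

Pressure head at OW-9: ψ = P/(ρg) = 445×1000 / (1000 × 9.81) = 45.36 m.
Total head at OW-9: h = z + ψ = 851.64 + 45.36 = 897.00 m.
Total head at OW-13: h = 913.44 − 22.53 = 890.91 m.
Head difference: h(OW-9) − h(OW-13) = 897.00 − 890.91 = 6.09 m.
Hydraulic gradient: i = |Δh| / L = 6.09 / 41.7 = 0.146.
Flow is from higher to lower head: from OW-9 toward OW-13, i.e. toward the north-west.

i ≈ 0.146; groundwater flows toward the north-west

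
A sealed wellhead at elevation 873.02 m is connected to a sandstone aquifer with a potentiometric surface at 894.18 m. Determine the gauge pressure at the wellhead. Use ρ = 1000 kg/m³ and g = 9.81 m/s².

P ≈ 208 kPa

Head above the cap: Δh = 894.18 − 873.02 = 21.16 m.
P = ρgΔh = 1000 × 9.81 × 21.16 = 207580 Pa ≈ 208 kPa.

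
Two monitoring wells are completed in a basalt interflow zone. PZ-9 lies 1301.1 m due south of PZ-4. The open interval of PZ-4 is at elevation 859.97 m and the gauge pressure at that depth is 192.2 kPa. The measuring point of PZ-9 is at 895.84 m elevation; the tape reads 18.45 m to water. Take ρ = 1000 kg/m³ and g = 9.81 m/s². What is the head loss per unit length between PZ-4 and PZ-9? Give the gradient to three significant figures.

i ≈ 0.00167 m/m

Pressure head at PZ-4: ψ = P/(ρg) = 192.2×1000 / (1000 × 9.81) = 19.59 m.
Total head at PZ-4: h = z + ψ = 859.97 + 19.59 = 879.56 m.
Total head at PZ-9: h = 895.84 − 18.45 = 877.39 m.
Head difference: h(PZ-4) − h(PZ-9) = 879.56 − 877.39 = 2.17 m.
Hydraulic gradient: i = |Δh| / L = 2.17 / 1301.1 = 0.00167.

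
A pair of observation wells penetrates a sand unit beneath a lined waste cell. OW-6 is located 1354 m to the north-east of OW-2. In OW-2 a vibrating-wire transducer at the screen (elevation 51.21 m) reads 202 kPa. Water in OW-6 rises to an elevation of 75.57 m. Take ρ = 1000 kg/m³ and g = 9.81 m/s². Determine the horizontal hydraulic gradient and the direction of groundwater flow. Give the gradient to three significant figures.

i ≈ 0.00278; groundwater flows toward the south-west

Pressure head at OW-2: ψ = P/(ρg) = 202×1000 / (1000 × 9.81) = 20.59 m.
Total head at OW-2: h = z + ψ = 51.21 + 20.59 = 71.80 m.
Total head at OW-6: h = 75.57 m (water level in the piezometer is the total head).
Head difference: h(OW-2) − h(OW-6) = 71.80 − 75.57 = -3.77 m.
Hydraulic gradient: i = |Δh| / L = 3.77 / 1354 = 0.00278.
Flow is from higher to lower head: from OW-6 toward OW-2, i.e. toward the south-west.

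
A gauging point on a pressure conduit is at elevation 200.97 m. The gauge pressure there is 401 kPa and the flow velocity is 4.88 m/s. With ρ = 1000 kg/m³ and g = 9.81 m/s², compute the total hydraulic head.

h ≈ 243.06 m

Pressure head ψ = P/(ρg) = 401×1000 / (1000 × 9.81) = 40.88 m.
Velocity head = v²/(2g) = 4.88² / (2 × 9.81) = 1.214 m.
h = z + ψ + v²/(2g) = 200.97 + 40.88 + 1.214 = 243.06 m.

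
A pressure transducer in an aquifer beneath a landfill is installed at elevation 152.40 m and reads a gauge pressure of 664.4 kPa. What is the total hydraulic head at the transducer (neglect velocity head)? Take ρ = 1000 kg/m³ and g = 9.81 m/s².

ψ = P/(ρg) = 664.4×1000 / (1000 × 9.81) = 67.73 m.
h = z + ψ = 152.40 + 67.73 = 220.13 m.

h ≈ 220.13 m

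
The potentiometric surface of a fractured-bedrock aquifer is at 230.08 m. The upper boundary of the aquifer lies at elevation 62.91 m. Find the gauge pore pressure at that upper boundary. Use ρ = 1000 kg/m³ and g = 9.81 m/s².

P ≈ 1640 kPa

Pressure head at the aquifer top: ψ = h − z = 230.08 − 62.91 = 167.17 m.
P = ρgψ = 1000 × 9.81 × 167.17 = 1639938 Pa ≈ 1640 kPa.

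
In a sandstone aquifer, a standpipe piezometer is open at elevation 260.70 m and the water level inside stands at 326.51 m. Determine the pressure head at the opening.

Total head h = 326.51 m (the water-surface elevation in the piezometer).
Pressure head ψ = h − z = 326.51 − 260.70 = 65.81 m.

ψ ≈ 65.81 m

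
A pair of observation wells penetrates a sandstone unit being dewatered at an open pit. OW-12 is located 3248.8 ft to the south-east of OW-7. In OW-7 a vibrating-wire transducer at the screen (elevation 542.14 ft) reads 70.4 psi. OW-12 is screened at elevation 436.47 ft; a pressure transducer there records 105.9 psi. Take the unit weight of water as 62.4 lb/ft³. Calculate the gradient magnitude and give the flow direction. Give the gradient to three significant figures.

i ≈ 0.00731; groundwater flows toward the south-east

Pressure head at OW-7: ψ = 144·P/γ = 144 × 70.4 / 62.4 = 162.46 ft.
Total head at OW-7: h = z + ψ = 542.14 + 162.46 = 704.60 ft.
Pressure head at OW-12: ψ = 144·P/γ = 144 × 105.9 / 62.4 = 244.38 ft.
Total head at OW-12: h = z + ψ = 436.47 + 244.38 = 680.85 ft.
Head difference: h(OW-7) − h(OW-12) = 704.60 − 680.85 = 23.75 ft.
Hydraulic gradient: i = |Δh| / L = 23.75 / 3248.8 = 0.00731.
Flow is from higher to lower head: from OW-7 toward OW-12, i.e. toward the south-east.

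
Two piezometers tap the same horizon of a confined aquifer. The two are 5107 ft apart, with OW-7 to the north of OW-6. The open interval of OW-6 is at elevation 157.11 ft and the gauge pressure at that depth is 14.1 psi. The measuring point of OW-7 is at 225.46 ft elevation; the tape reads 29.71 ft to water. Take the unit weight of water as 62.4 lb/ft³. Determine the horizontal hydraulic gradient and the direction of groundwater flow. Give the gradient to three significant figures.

Pressure head at OW-6: ψ = 144·P/γ = 144 × 14.1 / 62.4 = 32.54 ft.
Total head at OW-6: h = z + ψ = 157.11 + 32.54 = 189.65 ft.
Total head at OW-7: h = 225.46 − 29.71 = 195.75 ft.
Head difference: h(OW-6) − h(OW-7) = 189.65 − 195.75 = -6.10 ft.
Hydraulic gradient: i = |Δh| / L = 6.10 / 5107 = 0.00119.
Flow is from higher to lower head: from OW-7 toward OW-6, i.e. toward the south.

i ≈ 0.00119; groundwater flows toward the south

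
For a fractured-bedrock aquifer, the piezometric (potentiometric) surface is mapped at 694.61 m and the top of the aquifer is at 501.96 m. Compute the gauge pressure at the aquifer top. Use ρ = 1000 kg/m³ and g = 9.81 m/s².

Pressure head at the aquifer top: ψ = h − z = 694.61 − 501.96 = 192.65 m.
P = ρgψ = 1000 × 9.81 × 192.65 = 1889897 Pa ≈ 1890 kPa.

P ≈ 1890 kPa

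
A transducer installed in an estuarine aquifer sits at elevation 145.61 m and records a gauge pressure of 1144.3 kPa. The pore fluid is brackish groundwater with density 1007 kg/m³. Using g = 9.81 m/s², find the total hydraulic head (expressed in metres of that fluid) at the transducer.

h ≈ 261.45 m

ψ = P/(ρg) = 1144.3×1000 / (1007 × 9.81) = 115.84 m.
h = z + ψ = 145.61 + 115.84 = 261.45 m.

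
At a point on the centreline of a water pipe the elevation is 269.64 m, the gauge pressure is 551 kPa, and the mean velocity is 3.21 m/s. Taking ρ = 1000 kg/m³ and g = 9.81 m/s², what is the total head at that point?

Pressure head ψ = P/(ρg) = 551×1000 / (1000 × 9.81) = 56.17 m.
Velocity head = v²/(2g) = 3.21² / (2 × 9.81) = 0.525 m.
h = z + ψ + v²/(2g) = 269.64 + 56.17 + 0.525 = 326.33 m.

h ≈ 326.33 m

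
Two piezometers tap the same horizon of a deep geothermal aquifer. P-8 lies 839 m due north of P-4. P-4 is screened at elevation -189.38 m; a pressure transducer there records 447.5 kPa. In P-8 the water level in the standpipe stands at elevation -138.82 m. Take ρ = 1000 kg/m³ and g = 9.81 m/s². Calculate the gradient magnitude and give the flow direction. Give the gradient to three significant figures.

Pressure head at P-4: ψ = P/(ρg) = 447.5×1000 / (1000 × 9.81) = 45.62 m.
Total head at P-4: h = z + ψ = -189.38 + 45.62 = -143.76 m.
Total head at P-8: h = -138.82 m (water level in the piezometer is the total head).
Head difference: h(P-4) − h(P-8) = -143.76 − (-138.82) = -4.94 m.
Hydraulic gradient: i = |Δh| / L = 4.94 / 839 = 0.00589.
Flow is from higher to lower head: from P-8 toward P-4, i.e. toward the south.

i ≈ 0.00589; groundwater flows toward the south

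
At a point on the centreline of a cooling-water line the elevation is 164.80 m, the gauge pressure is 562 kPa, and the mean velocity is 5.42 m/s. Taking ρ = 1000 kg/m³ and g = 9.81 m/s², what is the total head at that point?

Pressure head ψ = P/(ρg) = 562×1000 / (1000 × 9.81) = 57.29 m.
Velocity head = v²/(2g) = 5.42² / (2 × 9.81) = 1.497 m.
h = z + ψ + v²/(2g) = 164.80 + 57.29 + 1.497 = 223.59 m.

h ≈ 223.59 m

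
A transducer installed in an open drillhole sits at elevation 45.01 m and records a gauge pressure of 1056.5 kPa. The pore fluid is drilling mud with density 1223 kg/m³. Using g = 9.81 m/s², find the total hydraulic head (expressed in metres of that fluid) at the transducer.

h ≈ 133.07 m

ψ = P/(ρg) = 1056.5×1000 / (1223 × 9.81) = 88.06 m.
h = z + ψ = 45.01 + 88.06 = 133.07 m.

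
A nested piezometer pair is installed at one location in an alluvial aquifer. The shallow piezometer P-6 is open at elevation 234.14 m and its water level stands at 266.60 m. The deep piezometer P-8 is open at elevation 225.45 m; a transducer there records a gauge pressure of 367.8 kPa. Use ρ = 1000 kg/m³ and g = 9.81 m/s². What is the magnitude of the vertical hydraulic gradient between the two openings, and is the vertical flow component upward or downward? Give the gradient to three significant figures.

|i_v| ≈ 0.421; vertical flow is downward

Total head at P-6: h = 266.60 m (water level in the standpipe).
Pressure head at P-8: ψ = P/(ρg) = 367.8×1000 / (1000 × 9.81) = 37.49 m.
Total head at P-8: h = z + ψ = 225.45 + 37.49 = 262.94 m.
Δh = h(P-6) − h(P-8) = 266.60 − 262.94 = 3.66 m.
Vertical separation Δz = 234.14 − 225.45 = 8.69 m.
|i_v| = |Δh| / Δz = 3.66 / 8.69 = 0.421.
Head is higher in the shallow piezometer, so vertical flow is downward (recharge condition).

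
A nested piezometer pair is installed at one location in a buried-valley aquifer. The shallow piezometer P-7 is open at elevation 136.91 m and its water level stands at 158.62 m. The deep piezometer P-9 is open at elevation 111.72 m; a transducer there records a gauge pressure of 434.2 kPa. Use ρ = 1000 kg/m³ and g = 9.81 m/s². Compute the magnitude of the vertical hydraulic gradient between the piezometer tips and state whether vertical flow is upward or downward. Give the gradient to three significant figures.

Total head at P-7: h = 158.62 m (water level in the standpipe).
Pressure head at P-9: ψ = P/(ρg) = 434.2×1000 / (1000 × 9.81) = 44.26 m.
Total head at P-9: h = z + ψ = 111.72 + 44.26 = 155.98 m.
Δh = h(P-7) − h(P-9) = 158.62 − 155.98 = 2.64 m.
Vertical separation Δz = 136.91 − 111.72 = 25.19 m.
|i_v| = |Δh| / Δz = 2.64 / 25.19 = 0.105.
Head is higher in the shallow piezometer, so vertical flow is downward (recharge condition).

|i_v| ≈ 0.105; vertical flow is downward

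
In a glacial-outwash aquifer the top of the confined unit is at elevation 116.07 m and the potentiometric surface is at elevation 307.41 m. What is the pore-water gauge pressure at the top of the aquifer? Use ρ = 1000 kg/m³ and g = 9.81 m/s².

Pressure head at the aquifer top: ψ = h − z = 307.41 − 116.07 = 191.34 m.
P = ρgψ = 1000 × 9.81 × 191.34 = 1877045 Pa ≈ 1880 kPa.

P ≈ 1880 kPa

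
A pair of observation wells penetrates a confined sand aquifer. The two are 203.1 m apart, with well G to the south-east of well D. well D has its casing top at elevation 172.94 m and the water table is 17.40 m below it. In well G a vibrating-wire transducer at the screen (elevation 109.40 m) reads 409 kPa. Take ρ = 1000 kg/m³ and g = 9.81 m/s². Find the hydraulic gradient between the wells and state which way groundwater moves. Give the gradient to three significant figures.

i ≈ 0.0219; groundwater flows toward the south-east

Total head at well D: h = 172.94 − 17.40 = 155.54 m.
Pressure head at well G: ψ = P/(ρg) = 409×1000 / (1000 × 9.81) = 41.69 m.
Total head at well G: h = z + ψ = 109.40 + 41.69 = 151.09 m.
Head difference: h(well D) − h(well G) = 155.54 − 151.09 = 4.45 m.
Hydraulic gradient: i = |Δh| / L = 4.45 / 203.1 = 0.0219.
Flow is from higher to lower head: from well D toward well G, i.e. toward the south-east.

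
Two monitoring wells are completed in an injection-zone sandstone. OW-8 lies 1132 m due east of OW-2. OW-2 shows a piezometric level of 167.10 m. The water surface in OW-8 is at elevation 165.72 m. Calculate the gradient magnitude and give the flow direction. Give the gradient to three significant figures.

i ≈ 0.00122; groundwater flows toward the east

Total head at OW-2: h = 167.10 m (water level in the piezometer is the total head).
Total head at OW-8: h = 165.72 m (water level in the piezometer is the total head).
Head difference: h(OW-2) − h(OW-8) = 167.10 − 165.72 = 1.38 m.
Hydraulic gradient: i = |Δh| / L = 1.38 / 1132 = 0.00122.
Flow is from higher to lower head: from OW-2 toward OW-8, i.e. toward the east.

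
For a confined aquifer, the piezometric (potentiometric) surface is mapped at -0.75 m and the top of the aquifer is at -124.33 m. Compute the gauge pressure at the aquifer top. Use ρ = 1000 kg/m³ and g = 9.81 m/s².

P ≈ 1210 kPa

Pressure head at the aquifer top: ψ = h − z = -0.75 − (-124.33) = 123.58 m.
P = ρgψ = 1000 × 9.81 × 123.58 = 1212320 Pa ≈ 1210 kPa.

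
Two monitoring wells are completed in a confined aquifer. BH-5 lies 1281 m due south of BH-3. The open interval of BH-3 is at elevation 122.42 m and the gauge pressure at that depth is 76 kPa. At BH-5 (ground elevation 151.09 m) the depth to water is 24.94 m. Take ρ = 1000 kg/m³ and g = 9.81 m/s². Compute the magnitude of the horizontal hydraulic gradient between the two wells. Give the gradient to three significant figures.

Pressure head at BH-3: ψ = P/(ρg) = 76×1000 / (1000 × 9.81) = 7.75 m.
Total head at BH-3: h = z + ψ = 122.42 + 7.75 = 130.17 m.
Total head at BH-5: h = 151.09 − 24.94 = 126.15 m.
Head difference: h(BH-3) − h(BH-5) = 130.17 − 126.15 = 4.02 m.
Hydraulic gradient: i = |Δh| / L = 4.02 / 1281 = 0.00314.

i ≈ 0.00314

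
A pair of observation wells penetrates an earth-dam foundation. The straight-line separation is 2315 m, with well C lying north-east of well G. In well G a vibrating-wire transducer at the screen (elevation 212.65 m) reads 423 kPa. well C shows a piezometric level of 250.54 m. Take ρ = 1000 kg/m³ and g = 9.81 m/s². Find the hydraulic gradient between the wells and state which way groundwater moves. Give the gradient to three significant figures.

i ≈ 0.00226; groundwater flows toward the north-east

Pressure head at well G: ψ = P/(ρg) = 423×1000 / (1000 × 9.81) = 43.12 m.
Total head at well G: h = z + ψ = 212.65 + 43.12 = 255.77 m.
Total head at well C: h = 250.54 m (water level in the piezometer is the total head).
Head difference: h(well G) − h(well C) = 255.77 − 250.54 = 5.23 m.
Hydraulic gradient: i = |Δh| / L = 5.23 / 2315 = 0.00226.
Flow is from higher to lower head: from well G toward well C, i.e. toward the north-east.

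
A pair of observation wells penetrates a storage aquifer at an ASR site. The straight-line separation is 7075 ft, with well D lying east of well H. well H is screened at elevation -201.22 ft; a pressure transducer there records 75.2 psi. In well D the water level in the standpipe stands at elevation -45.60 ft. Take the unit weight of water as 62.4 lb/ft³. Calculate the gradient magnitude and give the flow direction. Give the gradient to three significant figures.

Pressure head at well H: ψ = 144·P/γ = 144 × 75.2 / 62.4 = 173.54 ft.
Total head at well H: h = z + ψ = -201.22 + 173.54 = -27.68 ft.
Total head at well D: h = -45.60 ft (water level in the piezometer is the total head).
Head difference: h(well H) − h(well D) = -27.68 − (-45.60) = 17.92 ft.
Hydraulic gradient: i = |Δh| / L = 17.92 / 7075 = 0.00253.
Flow is from higher to lower head: from well H toward well D, i.e. toward the east.

i ≈ 0.00253; groundwater flows toward the east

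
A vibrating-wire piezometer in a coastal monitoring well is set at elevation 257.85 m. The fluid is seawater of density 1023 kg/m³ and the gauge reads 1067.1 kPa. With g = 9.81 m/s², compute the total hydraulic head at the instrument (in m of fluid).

h ≈ 364.18 m

ψ = P/(ρg) = 1067.1×1000 / (1023 × 9.81) = 106.33 m.
h = z + ψ = 257.85 + 106.33 = 364.18 m.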